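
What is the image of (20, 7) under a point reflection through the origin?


Reflection through origin: (x, y) -> (-x, -y)
(20, 7) -> (-20, -7)

(-20, -7)


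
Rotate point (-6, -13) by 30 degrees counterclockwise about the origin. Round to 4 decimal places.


x' = -6*cos(30) - -13*sin(30) = 1.3038
y' = -6*sin(30) + -13*cos(30) = -14.2583

(1.3038, -14.2583)


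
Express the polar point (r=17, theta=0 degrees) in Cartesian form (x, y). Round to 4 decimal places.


x = 17 * cos(0) = 17
y = 17 * sin(0) = 0

(17, 0)


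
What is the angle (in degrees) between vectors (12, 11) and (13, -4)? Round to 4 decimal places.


dot = 12*13 + 11*-4 = 112
|u| = 16.2788, |v| = 13.6015
cos(angle) = 0.5058
angle = 59.6132 degrees

59.6132 degrees


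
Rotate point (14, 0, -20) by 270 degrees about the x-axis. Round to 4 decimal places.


x' = 14
y' = 0*cos(270) - -20*sin(270) = -20
z' = 0*sin(270) + -20*cos(270) = 0

(14, -20, 0)


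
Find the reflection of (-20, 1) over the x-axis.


Reflection across x-axis: (x, y) -> (x, -y)
(-20, 1) -> (-20, -1)

(-20, -1)


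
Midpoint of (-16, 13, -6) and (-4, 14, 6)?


Midpoint = ((-16+-4)/2, (13+14)/2, (-6+6)/2) = (-10, 13.5, 0)

(-10, 13.5, 0)


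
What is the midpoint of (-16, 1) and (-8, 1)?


Midpoint = ((-16+-8)/2, (1+1)/2) = (-12, 1)

(-12, 1)


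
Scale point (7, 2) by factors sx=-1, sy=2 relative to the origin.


Scaling: (x*sx, y*sy) = (7*-1, 2*2) = (-7, 4)

(-7, 4)


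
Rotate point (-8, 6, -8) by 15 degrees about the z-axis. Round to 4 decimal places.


x' = -8*cos(15) - 6*sin(15) = -9.2803
y' = -8*sin(15) + 6*cos(15) = 3.725
z' = -8

(-9.2803, 3.725, -8)


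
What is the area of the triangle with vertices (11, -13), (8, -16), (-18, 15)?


Area = |x1(y2-y3) + x2(y3-y1) + x3(y1-y2)| / 2
= |11*(-16-15) + 8*(15--13) + -18*(-13--16)| / 2
= 85.5

85.5


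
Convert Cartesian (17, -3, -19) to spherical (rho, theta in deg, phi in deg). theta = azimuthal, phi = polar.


rho = sqrt(17^2 + (-3)^2 + (-19)^2) = 25.671
theta = atan2(-3, 17) = 349.992 deg
phi = acos(-19/25.671) = 137.7429 deg

rho = 25.671, theta = 349.992 deg, phi = 137.7429 deg


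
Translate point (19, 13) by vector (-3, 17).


Translation: (x+dx, y+dy) = (19+-3, 13+17) = (16, 30)

(16, 30)


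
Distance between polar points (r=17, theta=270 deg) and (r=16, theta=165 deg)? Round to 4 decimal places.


d = sqrt(r1^2 + r2^2 - 2*r1*r2*cos(t2-t1))
d = sqrt(17^2 + 16^2 - 2*17*16*cos(165-270)) = 26.1877

26.1877


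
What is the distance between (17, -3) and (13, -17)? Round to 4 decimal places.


d = sqrt((13-17)^2 + (-17--3)^2) = 14.5602

14.5602


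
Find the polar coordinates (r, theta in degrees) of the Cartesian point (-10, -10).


r = sqrt((-10)^2 + (-10)^2) = 14.1421
theta = atan2(-10, -10) = 225 degrees

r = 14.1421, theta = 225 degrees


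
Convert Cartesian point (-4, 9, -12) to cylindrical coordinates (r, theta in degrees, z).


r = sqrt((-4)^2 + 9^2) = 9.8489
theta = atan2(9, -4) = 113.9625 deg
z = -12

r = 9.8489, theta = 113.9625 deg, z = -12


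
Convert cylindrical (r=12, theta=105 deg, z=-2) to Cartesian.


x = 12 * cos(105) = -3.1058
y = 12 * sin(105) = 11.5911
z = -2

(-3.1058, 11.5911, -2)


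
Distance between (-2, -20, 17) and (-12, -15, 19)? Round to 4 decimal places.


d = sqrt((-12--2)^2 + (-15--20)^2 + (19-17)^2) = 11.3578

11.3578


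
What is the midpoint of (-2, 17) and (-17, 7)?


Midpoint = ((-2+-17)/2, (17+7)/2) = (-9.5, 12)

(-9.5, 12)


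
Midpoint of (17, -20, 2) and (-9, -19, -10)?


Midpoint = ((17+-9)/2, (-20+-19)/2, (2+-10)/2) = (4, -19.5, -4)

(4, -19.5, -4)


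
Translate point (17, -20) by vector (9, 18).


Translation: (x+dx, y+dy) = (17+9, -20+18) = (26, -2)

(26, -2)


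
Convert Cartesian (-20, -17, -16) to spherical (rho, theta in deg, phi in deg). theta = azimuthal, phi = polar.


rho = sqrt((-20)^2 + (-17)^2 + (-16)^2) = 30.7409
theta = atan2(-17, -20) = 220.3645 deg
phi = acos(-16/30.7409) = 121.3645 deg

rho = 30.7409, theta = 220.3645 deg, phi = 121.3645 deg


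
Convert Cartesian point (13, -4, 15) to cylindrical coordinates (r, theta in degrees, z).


r = sqrt(13^2 + (-4)^2) = 13.6015
theta = atan2(-4, 13) = 342.8973 deg
z = 15

r = 13.6015, theta = 342.8973 deg, z = 15


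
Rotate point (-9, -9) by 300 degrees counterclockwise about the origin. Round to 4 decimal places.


x' = -9*cos(300) - -9*sin(300) = -12.2942
y' = -9*sin(300) + -9*cos(300) = 3.2942

(-12.2942, 3.2942)


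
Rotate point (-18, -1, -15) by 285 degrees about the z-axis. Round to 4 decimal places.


x' = -18*cos(285) - -1*sin(285) = -5.6247
y' = -18*sin(285) + -1*cos(285) = 17.1278
z' = -15

(-5.6247, 17.1278, -15)


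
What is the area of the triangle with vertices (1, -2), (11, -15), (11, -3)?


Area = |x1(y2-y3) + x2(y3-y1) + x3(y1-y2)| / 2
= |1*(-15--3) + 11*(-3--2) + 11*(-2--15)| / 2
= 60

60


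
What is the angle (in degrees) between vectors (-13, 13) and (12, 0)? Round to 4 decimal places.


dot = -13*12 + 13*0 = -156
|u| = 18.3848, |v| = 12
cos(angle) = -0.7071
angle = 135 degrees

135 degrees


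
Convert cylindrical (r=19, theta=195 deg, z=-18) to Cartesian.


x = 19 * cos(195) = -18.3526
y = 19 * sin(195) = -4.9176
z = -18

(-18.3526, -4.9176, -18)


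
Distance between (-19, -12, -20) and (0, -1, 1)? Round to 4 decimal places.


d = sqrt((0--19)^2 + (-1--12)^2 + (1--20)^2) = 30.3809

30.3809


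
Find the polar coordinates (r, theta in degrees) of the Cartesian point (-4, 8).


r = sqrt((-4)^2 + 8^2) = 8.9443
theta = atan2(8, -4) = 116.5651 degrees

r = 8.9443, theta = 116.5651 degrees


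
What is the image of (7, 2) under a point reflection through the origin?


Reflection through origin: (x, y) -> (-x, -y)
(7, 2) -> (-7, -2)

(-7, -2)


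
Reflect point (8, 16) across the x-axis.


Reflection across x-axis: (x, y) -> (x, -y)
(8, 16) -> (8, -16)

(8, -16)


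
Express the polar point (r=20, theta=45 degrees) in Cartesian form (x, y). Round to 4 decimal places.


x = 20 * cos(45) = 14.1421
y = 20 * sin(45) = 14.1421

(14.1421, 14.1421)


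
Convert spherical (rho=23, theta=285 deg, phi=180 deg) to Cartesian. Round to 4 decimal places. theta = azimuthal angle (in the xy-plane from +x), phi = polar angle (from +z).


x = 23 * sin(180) * cos(285) = 0
y = 23 * sin(180) * sin(285) = 0
z = 23 * cos(180) = -23

(0, 0, -23)


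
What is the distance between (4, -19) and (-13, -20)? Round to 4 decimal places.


d = sqrt((-13-4)^2 + (-20--19)^2) = 17.0294

17.0294


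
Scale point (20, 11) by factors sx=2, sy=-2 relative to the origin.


Scaling: (x*sx, y*sy) = (20*2, 11*-2) = (40, -22)

(40, -22)


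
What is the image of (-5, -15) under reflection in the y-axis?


Reflection across y-axis: (x, y) -> (-x, y)
(-5, -15) -> (5, -15)

(5, -15)


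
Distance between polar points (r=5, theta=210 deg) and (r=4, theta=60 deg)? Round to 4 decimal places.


d = sqrt(r1^2 + r2^2 - 2*r1*r2*cos(t2-t1))
d = sqrt(5^2 + 4^2 - 2*5*4*cos(60-210)) = 8.6972

8.6972


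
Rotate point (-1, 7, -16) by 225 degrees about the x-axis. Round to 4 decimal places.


x' = -1
y' = 7*cos(225) - -16*sin(225) = -16.2635
z' = 7*sin(225) + -16*cos(225) = 6.364

(-1, -16.2635, 6.364)


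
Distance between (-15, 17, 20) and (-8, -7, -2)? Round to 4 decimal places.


d = sqrt((-8--15)^2 + (-7-17)^2 + (-2-20)^2) = 33.3017

33.3017


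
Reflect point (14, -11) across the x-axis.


Reflection across x-axis: (x, y) -> (x, -y)
(14, -11) -> (14, 11)

(14, 11)


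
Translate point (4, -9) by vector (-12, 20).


Translation: (x+dx, y+dy) = (4+-12, -9+20) = (-8, 11)

(-8, 11)


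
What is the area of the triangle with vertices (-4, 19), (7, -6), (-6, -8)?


Area = |x1(y2-y3) + x2(y3-y1) + x3(y1-y2)| / 2
= |-4*(-6--8) + 7*(-8-19) + -6*(19--6)| / 2
= 173.5

173.5


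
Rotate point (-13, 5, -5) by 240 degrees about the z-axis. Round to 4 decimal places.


x' = -13*cos(240) - 5*sin(240) = 10.8301
y' = -13*sin(240) + 5*cos(240) = 8.7583
z' = -5

(10.8301, 8.7583, -5)


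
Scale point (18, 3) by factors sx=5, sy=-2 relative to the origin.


Scaling: (x*sx, y*sy) = (18*5, 3*-2) = (90, -6)

(90, -6)


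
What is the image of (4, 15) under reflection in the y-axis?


Reflection across y-axis: (x, y) -> (-x, y)
(4, 15) -> (-4, 15)

(-4, 15)


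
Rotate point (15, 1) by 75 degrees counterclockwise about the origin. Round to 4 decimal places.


x' = 15*cos(75) - 1*sin(75) = 2.9164
y' = 15*sin(75) + 1*cos(75) = 14.7477

(2.9164, 14.7477)


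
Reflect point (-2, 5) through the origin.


Reflection through origin: (x, y) -> (-x, -y)
(-2, 5) -> (2, -5)

(2, -5)


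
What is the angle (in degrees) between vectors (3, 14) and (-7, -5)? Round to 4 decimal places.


dot = 3*-7 + 14*-5 = -91
|u| = 14.3178, |v| = 8.6023
cos(angle) = -0.7388
angle = 137.6324 degrees

137.6324 degrees


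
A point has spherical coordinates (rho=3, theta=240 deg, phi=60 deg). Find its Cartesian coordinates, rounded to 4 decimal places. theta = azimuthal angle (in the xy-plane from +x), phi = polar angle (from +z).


x = 3 * sin(60) * cos(240) = -1.299
y = 3 * sin(60) * sin(240) = -2.25
z = 3 * cos(60) = 1.5

(-1.299, -2.25, 1.5)


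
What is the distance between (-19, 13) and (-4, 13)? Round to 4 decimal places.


d = sqrt((-4--19)^2 + (13-13)^2) = 15

15


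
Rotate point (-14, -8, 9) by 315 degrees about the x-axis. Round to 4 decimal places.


x' = -14
y' = -8*cos(315) - 9*sin(315) = 0.7071
z' = -8*sin(315) + 9*cos(315) = 12.0208

(-14, 0.7071, 12.0208)


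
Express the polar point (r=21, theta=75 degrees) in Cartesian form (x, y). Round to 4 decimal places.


x = 21 * cos(75) = 5.4352
y = 21 * sin(75) = 20.2844

(5.4352, 20.2844)


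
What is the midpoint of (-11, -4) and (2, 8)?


Midpoint = ((-11+2)/2, (-4+8)/2) = (-4.5, 2)

(-4.5, 2)


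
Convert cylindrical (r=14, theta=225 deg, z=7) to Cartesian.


x = 14 * cos(225) = -9.8995
y = 14 * sin(225) = -9.8995
z = 7

(-9.8995, -9.8995, 7)


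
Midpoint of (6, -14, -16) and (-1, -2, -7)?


Midpoint = ((6+-1)/2, (-14+-2)/2, (-16+-7)/2) = (2.5, -8, -11.5)

(2.5, -8, -11.5)


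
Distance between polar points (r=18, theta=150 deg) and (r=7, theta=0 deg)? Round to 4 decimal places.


d = sqrt(r1^2 + r2^2 - 2*r1*r2*cos(t2-t1))
d = sqrt(18^2 + 7^2 - 2*18*7*cos(0-150)) = 24.3154

24.3154


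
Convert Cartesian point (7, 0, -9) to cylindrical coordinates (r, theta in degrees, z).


r = sqrt(7^2 + 0^2) = 7
theta = atan2(0, 7) = 0 deg
z = -9

r = 7, theta = 0 deg, z = -9


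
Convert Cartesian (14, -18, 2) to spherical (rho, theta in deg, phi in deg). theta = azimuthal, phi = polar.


rho = sqrt(14^2 + (-18)^2 + 2^2) = 22.891
theta = atan2(-18, 14) = 307.875 deg
phi = acos(2/22.891) = 84.9877 deg

rho = 22.891, theta = 307.875 deg, phi = 84.9877 deg


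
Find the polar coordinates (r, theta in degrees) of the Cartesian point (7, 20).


r = sqrt(7^2 + 20^2) = 21.1896
theta = atan2(20, 7) = 70.71 degrees

r = 21.1896, theta = 70.71 degrees


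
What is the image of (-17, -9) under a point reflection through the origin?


Reflection through origin: (x, y) -> (-x, -y)
(-17, -9) -> (17, 9)

(17, 9)


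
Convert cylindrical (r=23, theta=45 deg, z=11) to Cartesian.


x = 23 * cos(45) = 16.2635
y = 23 * sin(45) = 16.2635
z = 11

(16.2635, 16.2635, 11)


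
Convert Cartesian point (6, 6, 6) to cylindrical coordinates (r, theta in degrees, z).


r = sqrt(6^2 + 6^2) = 8.4853
theta = atan2(6, 6) = 45 deg
z = 6

r = 8.4853, theta = 45 deg, z = 6


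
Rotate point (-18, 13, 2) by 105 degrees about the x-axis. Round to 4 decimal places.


x' = -18
y' = 13*cos(105) - 2*sin(105) = -5.2965
z' = 13*sin(105) + 2*cos(105) = 12.0394

(-18, -5.2965, 12.0394)


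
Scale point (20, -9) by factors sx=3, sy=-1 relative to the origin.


Scaling: (x*sx, y*sy) = (20*3, -9*-1) = (60, 9)

(60, 9)


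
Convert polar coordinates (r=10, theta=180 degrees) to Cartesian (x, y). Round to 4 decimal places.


x = 10 * cos(180) = -10
y = 10 * sin(180) = 0

(-10, 0)


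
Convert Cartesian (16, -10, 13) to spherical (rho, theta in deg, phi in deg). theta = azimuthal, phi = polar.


rho = sqrt(16^2 + (-10)^2 + 13^2) = 22.9129
theta = atan2(-10, 16) = 327.9946 deg
phi = acos(13/22.9129) = 55.4332 deg

rho = 22.9129, theta = 327.9946 deg, phi = 55.4332 deg


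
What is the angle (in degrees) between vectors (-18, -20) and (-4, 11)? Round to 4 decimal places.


dot = -18*-4 + -20*11 = -148
|u| = 26.9072, |v| = 11.7047
cos(angle) = -0.4699
angle = 118.0297 degrees

118.0297 degrees


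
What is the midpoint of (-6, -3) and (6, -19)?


Midpoint = ((-6+6)/2, (-3+-19)/2) = (0, -11)

(0, -11)


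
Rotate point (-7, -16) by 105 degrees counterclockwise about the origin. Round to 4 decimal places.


x' = -7*cos(105) - -16*sin(105) = 17.2665
y' = -7*sin(105) + -16*cos(105) = -2.6204

(17.2665, -2.6204)


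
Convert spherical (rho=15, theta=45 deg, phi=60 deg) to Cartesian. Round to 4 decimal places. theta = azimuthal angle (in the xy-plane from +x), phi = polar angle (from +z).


x = 15 * sin(60) * cos(45) = 9.1856
y = 15 * sin(60) * sin(45) = 9.1856
z = 15 * cos(60) = 7.5

(9.1856, 9.1856, 7.5)


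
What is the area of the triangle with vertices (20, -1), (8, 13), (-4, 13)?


Area = |x1(y2-y3) + x2(y3-y1) + x3(y1-y2)| / 2
= |20*(13-13) + 8*(13--1) + -4*(-1-13)| / 2
= 84

84


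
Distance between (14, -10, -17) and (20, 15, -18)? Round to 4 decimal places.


d = sqrt((20-14)^2 + (15--10)^2 + (-18--17)^2) = 25.7294

25.7294


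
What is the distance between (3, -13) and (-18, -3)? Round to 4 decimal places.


d = sqrt((-18-3)^2 + (-3--13)^2) = 23.2594

23.2594


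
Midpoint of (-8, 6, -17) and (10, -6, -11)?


Midpoint = ((-8+10)/2, (6+-6)/2, (-17+-11)/2) = (1, 0, -14)

(1, 0, -14)


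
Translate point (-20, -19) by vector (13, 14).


Translation: (x+dx, y+dy) = (-20+13, -19+14) = (-7, -5)

(-7, -5)


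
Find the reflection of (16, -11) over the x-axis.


Reflection across x-axis: (x, y) -> (x, -y)
(16, -11) -> (16, 11)

(16, 11)


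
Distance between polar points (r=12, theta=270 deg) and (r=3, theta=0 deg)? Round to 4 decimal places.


d = sqrt(r1^2 + r2^2 - 2*r1*r2*cos(t2-t1))
d = sqrt(12^2 + 3^2 - 2*12*3*cos(0-270)) = 12.3693

12.3693


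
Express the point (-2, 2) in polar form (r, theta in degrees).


r = sqrt((-2)^2 + 2^2) = 2.8284
theta = atan2(2, -2) = 135 degrees

r = 2.8284, theta = 135 degrees


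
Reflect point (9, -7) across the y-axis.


Reflection across y-axis: (x, y) -> (-x, y)
(9, -7) -> (-9, -7)

(-9, -7)


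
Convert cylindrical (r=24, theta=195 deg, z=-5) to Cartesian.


x = 24 * cos(195) = -23.1822
y = 24 * sin(195) = -6.2117
z = -5

(-23.1822, -6.2117, -5)


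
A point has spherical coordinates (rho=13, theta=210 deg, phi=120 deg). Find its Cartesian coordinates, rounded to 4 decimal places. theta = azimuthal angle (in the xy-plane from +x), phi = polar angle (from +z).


x = 13 * sin(120) * cos(210) = -9.75
y = 13 * sin(120) * sin(210) = -5.6292
z = 13 * cos(120) = -6.5

(-9.75, -5.6292, -6.5)


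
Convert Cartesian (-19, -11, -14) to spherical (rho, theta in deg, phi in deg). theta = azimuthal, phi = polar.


rho = sqrt((-19)^2 + (-11)^2 + (-14)^2) = 26.0384
theta = atan2(-11, -19) = 210.0686 deg
phi = acos(-14/26.0384) = 122.5249 deg

rho = 26.0384, theta = 210.0686 deg, phi = 122.5249 deg


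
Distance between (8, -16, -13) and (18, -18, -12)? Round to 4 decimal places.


d = sqrt((18-8)^2 + (-18--16)^2 + (-12--13)^2) = 10.247

10.247


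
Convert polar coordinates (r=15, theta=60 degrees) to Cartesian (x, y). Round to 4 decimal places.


x = 15 * cos(60) = 7.5
y = 15 * sin(60) = 12.9904

(7.5, 12.9904)


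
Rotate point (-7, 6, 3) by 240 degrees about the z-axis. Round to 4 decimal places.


x' = -7*cos(240) - 6*sin(240) = 8.6962
y' = -7*sin(240) + 6*cos(240) = 3.0622
z' = 3

(8.6962, 3.0622, 3)


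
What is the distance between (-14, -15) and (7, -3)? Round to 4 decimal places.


d = sqrt((7--14)^2 + (-3--15)^2) = 24.1868

24.1868


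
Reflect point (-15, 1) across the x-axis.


Reflection across x-axis: (x, y) -> (x, -y)
(-15, 1) -> (-15, -1)

(-15, -1)


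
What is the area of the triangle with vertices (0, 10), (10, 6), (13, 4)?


Area = |x1(y2-y3) + x2(y3-y1) + x3(y1-y2)| / 2
= |0*(6-4) + 10*(4-10) + 13*(10-6)| / 2
= 4

4


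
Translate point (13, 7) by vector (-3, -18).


Translation: (x+dx, y+dy) = (13+-3, 7+-18) = (10, -11)

(10, -11)


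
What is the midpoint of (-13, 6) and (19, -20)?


Midpoint = ((-13+19)/2, (6+-20)/2) = (3, -7)

(3, -7)


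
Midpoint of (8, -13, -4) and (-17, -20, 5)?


Midpoint = ((8+-17)/2, (-13+-20)/2, (-4+5)/2) = (-4.5, -16.5, 0.5)

(-4.5, -16.5, 0.5)


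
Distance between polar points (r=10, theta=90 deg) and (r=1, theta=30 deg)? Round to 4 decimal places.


d = sqrt(r1^2 + r2^2 - 2*r1*r2*cos(t2-t1))
d = sqrt(10^2 + 1^2 - 2*10*1*cos(30-90)) = 9.5394

9.5394


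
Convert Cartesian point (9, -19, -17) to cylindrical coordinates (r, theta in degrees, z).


r = sqrt(9^2 + (-19)^2) = 21.0238
theta = atan2(-19, 9) = 295.3462 deg
z = -17

r = 21.0238, theta = 295.3462 deg, z = -17


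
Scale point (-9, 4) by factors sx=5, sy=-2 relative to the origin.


Scaling: (x*sx, y*sy) = (-9*5, 4*-2) = (-45, -8)

(-45, -8)


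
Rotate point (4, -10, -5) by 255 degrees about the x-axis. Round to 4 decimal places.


x' = 4
y' = -10*cos(255) - -5*sin(255) = -2.2414
z' = -10*sin(255) + -5*cos(255) = 10.9534

(4, -2.2414, 10.9534)


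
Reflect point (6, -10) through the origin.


Reflection through origin: (x, y) -> (-x, -y)
(6, -10) -> (-6, 10)

(-6, 10)


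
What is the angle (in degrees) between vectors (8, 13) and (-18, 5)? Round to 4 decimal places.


dot = 8*-18 + 13*5 = -79
|u| = 15.2643, |v| = 18.6815
cos(angle) = -0.277
angle = 106.0834 degrees

106.0834 degrees


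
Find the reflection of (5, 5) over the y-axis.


Reflection across y-axis: (x, y) -> (-x, y)
(5, 5) -> (-5, 5)

(-5, 5)


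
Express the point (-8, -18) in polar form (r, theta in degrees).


r = sqrt((-8)^2 + (-18)^2) = 19.6977
theta = atan2(-18, -8) = 246.0375 degrees

r = 19.6977, theta = 246.0375 degrees


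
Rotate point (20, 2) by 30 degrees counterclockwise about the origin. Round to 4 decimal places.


x' = 20*cos(30) - 2*sin(30) = 16.3205
y' = 20*sin(30) + 2*cos(30) = 11.7321

(16.3205, 11.7321)


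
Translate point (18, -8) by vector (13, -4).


Translation: (x+dx, y+dy) = (18+13, -8+-4) = (31, -12)

(31, -12)


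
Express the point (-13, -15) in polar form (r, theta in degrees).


r = sqrt((-13)^2 + (-15)^2) = 19.8494
theta = atan2(-15, -13) = 229.0856 degrees

r = 19.8494, theta = 229.0856 degrees


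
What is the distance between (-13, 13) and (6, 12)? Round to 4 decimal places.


d = sqrt((6--13)^2 + (12-13)^2) = 19.0263

19.0263


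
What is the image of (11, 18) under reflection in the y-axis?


Reflection across y-axis: (x, y) -> (-x, y)
(11, 18) -> (-11, 18)

(-11, 18)


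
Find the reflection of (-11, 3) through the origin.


Reflection through origin: (x, y) -> (-x, -y)
(-11, 3) -> (11, -3)

(11, -3)


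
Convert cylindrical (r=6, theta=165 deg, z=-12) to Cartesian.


x = 6 * cos(165) = -5.7956
y = 6 * sin(165) = 1.5529
z = -12

(-5.7956, 1.5529, -12)


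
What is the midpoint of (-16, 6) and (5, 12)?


Midpoint = ((-16+5)/2, (6+12)/2) = (-5.5, 9)

(-5.5, 9)


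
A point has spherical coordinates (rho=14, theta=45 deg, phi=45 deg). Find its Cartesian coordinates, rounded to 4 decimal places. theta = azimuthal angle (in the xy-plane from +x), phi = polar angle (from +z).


x = 14 * sin(45) * cos(45) = 7
y = 14 * sin(45) * sin(45) = 7
z = 14 * cos(45) = 9.8995

(7, 7, 9.8995)


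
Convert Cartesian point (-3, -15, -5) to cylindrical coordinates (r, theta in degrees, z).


r = sqrt((-3)^2 + (-15)^2) = 15.2971
theta = atan2(-15, -3) = 258.6901 deg
z = -5

r = 15.2971, theta = 258.6901 deg, z = -5


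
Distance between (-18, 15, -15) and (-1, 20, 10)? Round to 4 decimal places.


d = sqrt((-1--18)^2 + (20-15)^2 + (10--15)^2) = 30.6431

30.6431


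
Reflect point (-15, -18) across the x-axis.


Reflection across x-axis: (x, y) -> (x, -y)
(-15, -18) -> (-15, 18)

(-15, 18)


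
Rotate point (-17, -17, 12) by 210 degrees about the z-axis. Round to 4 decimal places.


x' = -17*cos(210) - -17*sin(210) = 6.2224
y' = -17*sin(210) + -17*cos(210) = 23.2224
z' = 12

(6.2224, 23.2224, 12)


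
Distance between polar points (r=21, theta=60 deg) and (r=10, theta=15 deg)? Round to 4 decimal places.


d = sqrt(r1^2 + r2^2 - 2*r1*r2*cos(t2-t1))
d = sqrt(21^2 + 10^2 - 2*21*10*cos(15-60)) = 15.621

15.621


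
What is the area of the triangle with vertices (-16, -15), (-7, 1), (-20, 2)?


Area = |x1(y2-y3) + x2(y3-y1) + x3(y1-y2)| / 2
= |-16*(1-2) + -7*(2--15) + -20*(-15-1)| / 2
= 108.5

108.5


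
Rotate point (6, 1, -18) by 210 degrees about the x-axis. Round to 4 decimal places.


x' = 6
y' = 1*cos(210) - -18*sin(210) = -9.866
z' = 1*sin(210) + -18*cos(210) = 15.0885

(6, -9.866, 15.0885)


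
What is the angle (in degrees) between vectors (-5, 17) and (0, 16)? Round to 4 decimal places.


dot = -5*0 + 17*16 = 272
|u| = 17.72, |v| = 16
cos(angle) = 0.9594
angle = 16.3895 degrees

16.3895 degrees


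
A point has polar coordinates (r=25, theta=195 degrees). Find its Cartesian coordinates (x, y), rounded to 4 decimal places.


x = 25 * cos(195) = -24.1481
y = 25 * sin(195) = -6.4705

(-24.1481, -6.4705)


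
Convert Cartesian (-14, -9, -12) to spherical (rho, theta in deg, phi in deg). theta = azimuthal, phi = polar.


rho = sqrt((-14)^2 + (-9)^2 + (-12)^2) = 20.5183
theta = atan2(-9, -14) = 212.7352 deg
phi = acos(-12/20.5183) = 125.792 deg

rho = 20.5183, theta = 212.7352 deg, phi = 125.792 deg


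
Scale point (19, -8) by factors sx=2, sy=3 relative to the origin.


Scaling: (x*sx, y*sy) = (19*2, -8*3) = (38, -24)

(38, -24)


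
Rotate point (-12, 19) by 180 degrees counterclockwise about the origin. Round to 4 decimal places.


x' = -12*cos(180) - 19*sin(180) = 12
y' = -12*sin(180) + 19*cos(180) = -19

(12, -19)


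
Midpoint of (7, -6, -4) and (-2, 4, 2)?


Midpoint = ((7+-2)/2, (-6+4)/2, (-4+2)/2) = (2.5, -1, -1)

(2.5, -1, -1)


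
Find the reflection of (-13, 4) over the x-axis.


Reflection across x-axis: (x, y) -> (x, -y)
(-13, 4) -> (-13, -4)

(-13, -4)


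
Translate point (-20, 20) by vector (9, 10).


Translation: (x+dx, y+dy) = (-20+9, 20+10) = (-11, 30)

(-11, 30)


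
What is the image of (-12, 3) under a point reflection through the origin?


Reflection through origin: (x, y) -> (-x, -y)
(-12, 3) -> (12, -3)

(12, -3)


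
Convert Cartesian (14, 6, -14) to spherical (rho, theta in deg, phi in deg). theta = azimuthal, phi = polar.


rho = sqrt(14^2 + 6^2 + (-14)^2) = 20.6882
theta = atan2(6, 14) = 23.1986 deg
phi = acos(-14/20.6882) = 132.5875 deg

rho = 20.6882, theta = 23.1986 deg, phi = 132.5875 deg


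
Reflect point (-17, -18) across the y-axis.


Reflection across y-axis: (x, y) -> (-x, y)
(-17, -18) -> (17, -18)

(17, -18)


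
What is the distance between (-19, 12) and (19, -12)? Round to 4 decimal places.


d = sqrt((19--19)^2 + (-12-12)^2) = 44.9444

44.9444


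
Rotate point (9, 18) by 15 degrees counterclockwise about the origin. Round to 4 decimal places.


x' = 9*cos(15) - 18*sin(15) = 4.0346
y' = 9*sin(15) + 18*cos(15) = 19.716

(4.0346, 19.716)


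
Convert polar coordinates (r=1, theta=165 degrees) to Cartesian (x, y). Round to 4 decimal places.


x = 1 * cos(165) = -0.9659
y = 1 * sin(165) = 0.2588

(-0.9659, 0.2588)


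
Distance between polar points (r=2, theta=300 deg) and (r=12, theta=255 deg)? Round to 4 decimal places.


d = sqrt(r1^2 + r2^2 - 2*r1*r2*cos(t2-t1))
d = sqrt(2^2 + 12^2 - 2*2*12*cos(255-300)) = 10.6798

10.6798


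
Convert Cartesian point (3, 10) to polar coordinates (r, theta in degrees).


r = sqrt(3^2 + 10^2) = 10.4403
theta = atan2(10, 3) = 73.3008 degrees

r = 10.4403, theta = 73.3008 degrees


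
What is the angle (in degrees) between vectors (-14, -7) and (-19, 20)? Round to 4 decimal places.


dot = -14*-19 + -7*20 = 126
|u| = 15.6525, |v| = 27.5862
cos(angle) = 0.2918
angle = 73.0339 degrees

73.0339 degrees


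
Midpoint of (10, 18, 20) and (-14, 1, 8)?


Midpoint = ((10+-14)/2, (18+1)/2, (20+8)/2) = (-2, 9.5, 14)

(-2, 9.5, 14)


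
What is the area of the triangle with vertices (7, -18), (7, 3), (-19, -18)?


Area = |x1(y2-y3) + x2(y3-y1) + x3(y1-y2)| / 2
= |7*(3--18) + 7*(-18--18) + -19*(-18-3)| / 2
= 273

273


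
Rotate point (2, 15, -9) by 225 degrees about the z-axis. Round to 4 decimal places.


x' = 2*cos(225) - 15*sin(225) = 9.1924
y' = 2*sin(225) + 15*cos(225) = -12.0208
z' = -9

(9.1924, -12.0208, -9)


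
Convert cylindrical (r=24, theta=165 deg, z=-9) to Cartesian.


x = 24 * cos(165) = -23.1822
y = 24 * sin(165) = 6.2117
z = -9

(-23.1822, 6.2117, -9)


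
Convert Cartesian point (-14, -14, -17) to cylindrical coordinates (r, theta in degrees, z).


r = sqrt((-14)^2 + (-14)^2) = 19.799
theta = atan2(-14, -14) = 225 deg
z = -17

r = 19.799, theta = 225 deg, z = -17


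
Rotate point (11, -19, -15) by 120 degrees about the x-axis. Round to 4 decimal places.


x' = 11
y' = -19*cos(120) - -15*sin(120) = 22.4904
z' = -19*sin(120) + -15*cos(120) = -8.9545

(11, 22.4904, -8.9545)


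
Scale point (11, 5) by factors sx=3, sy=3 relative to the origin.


Scaling: (x*sx, y*sy) = (11*3, 5*3) = (33, 15)

(33, 15)


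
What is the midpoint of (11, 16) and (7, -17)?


Midpoint = ((11+7)/2, (16+-17)/2) = (9, -0.5)

(9, -0.5)


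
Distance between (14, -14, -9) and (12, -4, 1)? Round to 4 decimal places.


d = sqrt((12-14)^2 + (-4--14)^2 + (1--9)^2) = 14.2829

14.2829


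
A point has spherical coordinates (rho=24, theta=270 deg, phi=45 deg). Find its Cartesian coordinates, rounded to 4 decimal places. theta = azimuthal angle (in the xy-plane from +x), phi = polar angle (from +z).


x = 24 * sin(45) * cos(270) = 0
y = 24 * sin(45) * sin(270) = -16.9706
z = 24 * cos(45) = 16.9706

(0, -16.9706, 16.9706)


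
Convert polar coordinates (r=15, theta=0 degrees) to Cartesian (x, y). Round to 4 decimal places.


x = 15 * cos(0) = 15
y = 15 * sin(0) = 0

(15, 0)


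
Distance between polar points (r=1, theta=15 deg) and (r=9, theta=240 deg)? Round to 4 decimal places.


d = sqrt(r1^2 + r2^2 - 2*r1*r2*cos(t2-t1))
d = sqrt(1^2 + 9^2 - 2*1*9*cos(240-15)) = 9.7328

9.7328


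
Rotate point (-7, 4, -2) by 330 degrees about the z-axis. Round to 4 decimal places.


x' = -7*cos(330) - 4*sin(330) = -4.0622
y' = -7*sin(330) + 4*cos(330) = 6.9641
z' = -2

(-4.0622, 6.9641, -2)


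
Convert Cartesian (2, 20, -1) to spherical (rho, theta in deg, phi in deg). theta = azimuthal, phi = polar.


rho = sqrt(2^2 + 20^2 + (-1)^2) = 20.1246
theta = atan2(20, 2) = 84.2894 deg
phi = acos(-1/20.1246) = 92.8482 deg

rho = 20.1246, theta = 84.2894 deg, phi = 92.8482 deg


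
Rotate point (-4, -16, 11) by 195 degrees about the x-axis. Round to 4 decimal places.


x' = -4
y' = -16*cos(195) - 11*sin(195) = 18.3018
z' = -16*sin(195) + 11*cos(195) = -6.4841

(-4, 18.3018, -6.4841)


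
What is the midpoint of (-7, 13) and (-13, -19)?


Midpoint = ((-7+-13)/2, (13+-19)/2) = (-10, -3)

(-10, -3)


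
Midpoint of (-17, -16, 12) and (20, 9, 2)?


Midpoint = ((-17+20)/2, (-16+9)/2, (12+2)/2) = (1.5, -3.5, 7)

(1.5, -3.5, 7)


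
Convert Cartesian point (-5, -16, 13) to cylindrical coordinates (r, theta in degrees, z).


r = sqrt((-5)^2 + (-16)^2) = 16.7631
theta = atan2(-16, -5) = 252.646 deg
z = 13

r = 16.7631, theta = 252.646 deg, z = 13


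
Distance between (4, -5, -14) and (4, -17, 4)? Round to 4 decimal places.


d = sqrt((4-4)^2 + (-17--5)^2 + (4--14)^2) = 21.6333

21.6333


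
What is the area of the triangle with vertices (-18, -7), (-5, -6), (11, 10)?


Area = |x1(y2-y3) + x2(y3-y1) + x3(y1-y2)| / 2
= |-18*(-6-10) + -5*(10--7) + 11*(-7--6)| / 2
= 96

96


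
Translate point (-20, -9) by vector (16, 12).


Translation: (x+dx, y+dy) = (-20+16, -9+12) = (-4, 3)

(-4, 3)


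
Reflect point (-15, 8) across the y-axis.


Reflection across y-axis: (x, y) -> (-x, y)
(-15, 8) -> (15, 8)

(15, 8)


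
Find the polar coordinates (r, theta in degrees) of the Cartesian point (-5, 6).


r = sqrt((-5)^2 + 6^2) = 7.8102
theta = atan2(6, -5) = 129.8056 degrees

r = 7.8102, theta = 129.8056 degrees


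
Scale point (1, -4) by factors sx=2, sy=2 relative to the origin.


Scaling: (x*sx, y*sy) = (1*2, -4*2) = (2, -8)

(2, -8)


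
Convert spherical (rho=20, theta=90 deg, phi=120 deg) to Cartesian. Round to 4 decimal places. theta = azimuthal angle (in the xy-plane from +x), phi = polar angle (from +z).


x = 20 * sin(120) * cos(90) = 0
y = 20 * sin(120) * sin(90) = 17.3205
z = 20 * cos(120) = -10

(0, 17.3205, -10)


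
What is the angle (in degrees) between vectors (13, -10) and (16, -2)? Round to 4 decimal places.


dot = 13*16 + -10*-2 = 228
|u| = 16.4012, |v| = 16.1245
cos(angle) = 0.8621
angle = 30.4436 degrees

30.4436 degrees


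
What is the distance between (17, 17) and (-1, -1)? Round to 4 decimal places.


d = sqrt((-1-17)^2 + (-1-17)^2) = 25.4558

25.4558


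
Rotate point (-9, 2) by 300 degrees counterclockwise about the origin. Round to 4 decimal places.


x' = -9*cos(300) - 2*sin(300) = -2.7679
y' = -9*sin(300) + 2*cos(300) = 8.7942

(-2.7679, 8.7942)


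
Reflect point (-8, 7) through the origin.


Reflection through origin: (x, y) -> (-x, -y)
(-8, 7) -> (8, -7)

(8, -7)


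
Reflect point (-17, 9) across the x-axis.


Reflection across x-axis: (x, y) -> (x, -y)
(-17, 9) -> (-17, -9)

(-17, -9)


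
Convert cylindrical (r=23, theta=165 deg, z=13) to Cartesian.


x = 23 * cos(165) = -22.2163
y = 23 * sin(165) = 5.9528
z = 13

(-22.2163, 5.9528, 13)


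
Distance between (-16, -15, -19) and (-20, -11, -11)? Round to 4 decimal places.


d = sqrt((-20--16)^2 + (-11--15)^2 + (-11--19)^2) = 9.798

9.798


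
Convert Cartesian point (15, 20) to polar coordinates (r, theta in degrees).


r = sqrt(15^2 + 20^2) = 25
theta = atan2(20, 15) = 53.1301 degrees

r = 25, theta = 53.1301 degrees


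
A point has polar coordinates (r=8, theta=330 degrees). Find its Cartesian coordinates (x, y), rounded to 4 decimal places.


x = 8 * cos(330) = 6.9282
y = 8 * sin(330) = -4

(6.9282, -4)


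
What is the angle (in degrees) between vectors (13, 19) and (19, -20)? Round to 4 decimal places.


dot = 13*19 + 19*-20 = -133
|u| = 23.0217, |v| = 27.5862
cos(angle) = -0.2094
angle = 102.0885 degrees

102.0885 degrees


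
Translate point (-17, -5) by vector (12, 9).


Translation: (x+dx, y+dy) = (-17+12, -5+9) = (-5, 4)

(-5, 4)


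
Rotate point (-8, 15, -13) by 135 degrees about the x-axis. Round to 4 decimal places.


x' = -8
y' = 15*cos(135) - -13*sin(135) = -1.4142
z' = 15*sin(135) + -13*cos(135) = 19.799

(-8, -1.4142, 19.799)


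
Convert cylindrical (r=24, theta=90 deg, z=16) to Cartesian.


x = 24 * cos(90) = 0
y = 24 * sin(90) = 24
z = 16

(0, 24, 16)


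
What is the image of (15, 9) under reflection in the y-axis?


Reflection across y-axis: (x, y) -> (-x, y)
(15, 9) -> (-15, 9)

(-15, 9)


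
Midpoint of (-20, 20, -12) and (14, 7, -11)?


Midpoint = ((-20+14)/2, (20+7)/2, (-12+-11)/2) = (-3, 13.5, -11.5)

(-3, 13.5, -11.5)


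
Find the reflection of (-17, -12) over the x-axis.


Reflection across x-axis: (x, y) -> (x, -y)
(-17, -12) -> (-17, 12)

(-17, 12)


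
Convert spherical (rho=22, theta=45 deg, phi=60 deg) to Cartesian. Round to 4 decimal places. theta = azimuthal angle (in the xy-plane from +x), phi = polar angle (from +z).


x = 22 * sin(60) * cos(45) = 13.4722
y = 22 * sin(60) * sin(45) = 13.4722
z = 22 * cos(60) = 11

(13.4722, 13.4722, 11)


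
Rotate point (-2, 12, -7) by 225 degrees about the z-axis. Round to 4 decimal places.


x' = -2*cos(225) - 12*sin(225) = 9.8995
y' = -2*sin(225) + 12*cos(225) = -7.0711
z' = -7

(9.8995, -7.0711, -7)


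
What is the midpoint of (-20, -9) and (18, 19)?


Midpoint = ((-20+18)/2, (-9+19)/2) = (-1, 5)

(-1, 5)


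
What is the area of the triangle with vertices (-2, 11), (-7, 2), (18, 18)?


Area = |x1(y2-y3) + x2(y3-y1) + x3(y1-y2)| / 2
= |-2*(2-18) + -7*(18-11) + 18*(11-2)| / 2
= 72.5

72.5


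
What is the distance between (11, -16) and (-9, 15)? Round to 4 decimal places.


d = sqrt((-9-11)^2 + (15--16)^2) = 36.8917

36.8917


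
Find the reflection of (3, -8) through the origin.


Reflection through origin: (x, y) -> (-x, -y)
(3, -8) -> (-3, 8)

(-3, 8)


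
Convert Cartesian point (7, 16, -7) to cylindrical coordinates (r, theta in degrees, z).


r = sqrt(7^2 + 16^2) = 17.4642
theta = atan2(16, 7) = 66.3706 deg
z = -7

r = 17.4642, theta = 66.3706 deg, z = -7


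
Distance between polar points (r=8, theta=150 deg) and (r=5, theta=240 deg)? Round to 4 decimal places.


d = sqrt(r1^2 + r2^2 - 2*r1*r2*cos(t2-t1))
d = sqrt(8^2 + 5^2 - 2*8*5*cos(240-150)) = 9.434

9.434


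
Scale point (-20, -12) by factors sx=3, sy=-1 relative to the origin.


Scaling: (x*sx, y*sy) = (-20*3, -12*-1) = (-60, 12)

(-60, 12)


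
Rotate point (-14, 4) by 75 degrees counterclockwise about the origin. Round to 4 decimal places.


x' = -14*cos(75) - 4*sin(75) = -7.4872
y' = -14*sin(75) + 4*cos(75) = -12.4877

(-7.4872, -12.4877)


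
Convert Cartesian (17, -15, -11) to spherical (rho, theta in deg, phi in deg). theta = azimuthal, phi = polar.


rho = sqrt(17^2 + (-15)^2 + (-11)^2) = 25.1992
theta = atan2(-15, 17) = 318.5763 deg
phi = acos(-11/25.1992) = 115.8822 deg

rho = 25.1992, theta = 318.5763 deg, phi = 115.8822 deg


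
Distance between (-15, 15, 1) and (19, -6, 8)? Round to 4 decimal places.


d = sqrt((19--15)^2 + (-6-15)^2 + (8-1)^2) = 40.5709

40.5709


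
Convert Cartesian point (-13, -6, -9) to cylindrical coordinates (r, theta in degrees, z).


r = sqrt((-13)^2 + (-6)^2) = 14.3178
theta = atan2(-6, -13) = 204.7751 deg
z = -9

r = 14.3178, theta = 204.7751 deg, z = -9


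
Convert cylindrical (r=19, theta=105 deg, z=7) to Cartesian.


x = 19 * cos(105) = -4.9176
y = 19 * sin(105) = 18.3526
z = 7

(-4.9176, 18.3526, 7)


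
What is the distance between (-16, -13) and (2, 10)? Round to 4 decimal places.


d = sqrt((2--16)^2 + (10--13)^2) = 29.2062

29.2062


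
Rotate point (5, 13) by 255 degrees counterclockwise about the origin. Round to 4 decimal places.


x' = 5*cos(255) - 13*sin(255) = 11.2629
y' = 5*sin(255) + 13*cos(255) = -8.1943

(11.2629, -8.1943)


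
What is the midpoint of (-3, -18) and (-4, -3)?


Midpoint = ((-3+-4)/2, (-18+-3)/2) = (-3.5, -10.5)

(-3.5, -10.5)


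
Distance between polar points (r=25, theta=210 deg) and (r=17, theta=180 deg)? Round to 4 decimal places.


d = sqrt(r1^2 + r2^2 - 2*r1*r2*cos(t2-t1))
d = sqrt(25^2 + 17^2 - 2*25*17*cos(180-210)) = 13.3371

13.3371


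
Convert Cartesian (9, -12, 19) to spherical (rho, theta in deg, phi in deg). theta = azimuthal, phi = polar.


rho = sqrt(9^2 + (-12)^2 + 19^2) = 24.2074
theta = atan2(-12, 9) = 306.8699 deg
phi = acos(19/24.2074) = 38.2902 deg

rho = 24.2074, theta = 306.8699 deg, phi = 38.2902 deg


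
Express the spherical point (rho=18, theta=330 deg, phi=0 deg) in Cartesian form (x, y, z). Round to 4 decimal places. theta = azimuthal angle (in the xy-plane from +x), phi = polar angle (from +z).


x = 18 * sin(0) * cos(330) = 0
y = 18 * sin(0) * sin(330) = 0
z = 18 * cos(0) = 18

(0, 0, 18)


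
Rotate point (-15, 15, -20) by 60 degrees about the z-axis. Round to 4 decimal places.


x' = -15*cos(60) - 15*sin(60) = -20.4904
y' = -15*sin(60) + 15*cos(60) = -5.4904
z' = -20

(-20.4904, -5.4904, -20)


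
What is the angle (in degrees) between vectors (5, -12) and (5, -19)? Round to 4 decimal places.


dot = 5*5 + -12*-19 = 253
|u| = 13, |v| = 19.6469
cos(angle) = 0.9906
angle = 7.8763 degrees

7.8763 degrees


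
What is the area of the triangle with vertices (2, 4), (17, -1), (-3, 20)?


Area = |x1(y2-y3) + x2(y3-y1) + x3(y1-y2)| / 2
= |2*(-1-20) + 17*(20-4) + -3*(4--1)| / 2
= 107.5

107.5


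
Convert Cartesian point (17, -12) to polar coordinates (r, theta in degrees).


r = sqrt(17^2 + (-12)^2) = 20.8087
theta = atan2(-12, 17) = 324.7824 degrees

r = 20.8087, theta = 324.7824 degrees


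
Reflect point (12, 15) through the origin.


Reflection through origin: (x, y) -> (-x, -y)
(12, 15) -> (-12, -15)

(-12, -15)


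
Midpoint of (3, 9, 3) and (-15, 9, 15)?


Midpoint = ((3+-15)/2, (9+9)/2, (3+15)/2) = (-6, 9, 9)

(-6, 9, 9)


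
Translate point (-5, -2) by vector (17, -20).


Translation: (x+dx, y+dy) = (-5+17, -2+-20) = (12, -22)

(12, -22)


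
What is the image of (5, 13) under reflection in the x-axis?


Reflection across x-axis: (x, y) -> (x, -y)
(5, 13) -> (5, -13)

(5, -13)


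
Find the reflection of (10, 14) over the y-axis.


Reflection across y-axis: (x, y) -> (-x, y)
(10, 14) -> (-10, 14)

(-10, 14)


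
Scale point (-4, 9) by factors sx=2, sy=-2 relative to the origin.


Scaling: (x*sx, y*sy) = (-4*2, 9*-2) = (-8, -18)

(-8, -18)


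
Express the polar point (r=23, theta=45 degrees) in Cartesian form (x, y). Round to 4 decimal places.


x = 23 * cos(45) = 16.2635
y = 23 * sin(45) = 16.2635

(16.2635, 16.2635)


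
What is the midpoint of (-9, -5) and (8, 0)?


Midpoint = ((-9+8)/2, (-5+0)/2) = (-0.5, -2.5)

(-0.5, -2.5)


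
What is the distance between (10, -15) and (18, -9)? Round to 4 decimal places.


d = sqrt((18-10)^2 + (-9--15)^2) = 10

10


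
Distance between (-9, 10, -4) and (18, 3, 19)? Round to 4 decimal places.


d = sqrt((18--9)^2 + (3-10)^2 + (19--4)^2) = 36.1525

36.1525


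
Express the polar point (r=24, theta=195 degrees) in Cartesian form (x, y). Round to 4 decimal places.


x = 24 * cos(195) = -23.1822
y = 24 * sin(195) = -6.2117

(-23.1822, -6.2117)


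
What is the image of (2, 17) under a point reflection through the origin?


Reflection through origin: (x, y) -> (-x, -y)
(2, 17) -> (-2, -17)

(-2, -17)


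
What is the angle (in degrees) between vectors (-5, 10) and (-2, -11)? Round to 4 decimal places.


dot = -5*-2 + 10*-11 = -100
|u| = 11.1803, |v| = 11.1803
cos(angle) = -0.8
angle = 143.1301 degrees

143.1301 degrees


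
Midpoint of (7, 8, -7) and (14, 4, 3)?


Midpoint = ((7+14)/2, (8+4)/2, (-7+3)/2) = (10.5, 6, -2)

(10.5, 6, -2)


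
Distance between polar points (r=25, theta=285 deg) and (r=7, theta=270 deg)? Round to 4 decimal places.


d = sqrt(r1^2 + r2^2 - 2*r1*r2*cos(t2-t1))
d = sqrt(25^2 + 7^2 - 2*25*7*cos(270-285)) = 18.3283

18.3283


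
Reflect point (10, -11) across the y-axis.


Reflection across y-axis: (x, y) -> (-x, y)
(10, -11) -> (-10, -11)

(-10, -11)


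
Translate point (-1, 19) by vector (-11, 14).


Translation: (x+dx, y+dy) = (-1+-11, 19+14) = (-12, 33)

(-12, 33)
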